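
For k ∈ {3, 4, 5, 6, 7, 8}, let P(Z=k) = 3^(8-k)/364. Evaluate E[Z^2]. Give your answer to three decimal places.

12.893

E[Z^2] = Σ z^2·P(Z=z)
 = 9·243/364 + 16·81/364 + 25·27/364 + 36·9/364 + 49·3/364 + 64·1/364
 = 2187/364 + 324/91 + 675/364 + 81/91 + 21/52 + 16/91
 = 361/28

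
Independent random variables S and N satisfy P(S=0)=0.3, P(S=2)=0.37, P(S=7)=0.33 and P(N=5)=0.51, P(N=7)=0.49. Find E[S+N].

9.03

E[S+N] = Σ_s Σ_n (s+n) · P(S=s)P(N=n)
 = 5·0.153 + 7·0.147 + 7·0.1887 + 9·0.1813 + 12·0.1683 + 14·0.1617
 = 0.765 + 1.029 + 1.3209 + 1.6317 + 2.0196 + 2.2638
 = 9.03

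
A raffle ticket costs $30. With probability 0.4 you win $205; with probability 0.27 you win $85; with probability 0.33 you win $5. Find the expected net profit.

76.6

E[payout] = 205·0.4 + 85·0.27 + 5·0.33
 = 82 + 22.95 + 1.65
 = 106.6
Net = 106.6 - 30 = 76.6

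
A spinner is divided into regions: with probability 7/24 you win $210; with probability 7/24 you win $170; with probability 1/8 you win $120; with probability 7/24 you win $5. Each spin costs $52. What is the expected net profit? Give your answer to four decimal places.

E[payout] = 210·7/24 + 170·7/24 + 120·1/8 + 5·7/24
 = 245/4 + 595/12 + 15 + 35/24
 = 3055/24
Net = 3055/24 - 52 = 1807/24

75.2917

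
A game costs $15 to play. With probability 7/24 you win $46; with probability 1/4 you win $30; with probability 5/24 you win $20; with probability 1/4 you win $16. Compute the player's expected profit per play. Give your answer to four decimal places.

14.0833

E[payout] = 46·7/24 + 30·1/4 + 20·5/24 + 16·1/4
 = 161/12 + 15/2 + 25/6 + 4
 = 349/12
Net = 349/12 - 15 = 169/12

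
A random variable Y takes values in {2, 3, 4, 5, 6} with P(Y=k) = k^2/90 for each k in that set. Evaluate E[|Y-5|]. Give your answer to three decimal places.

E[|Y-5|] = Σ |y-5|·P(Y=y)
 = 3·2/45 + 2·1/10 + 1·8/45 + 0·5/18 + 1·2/5
 = 2/15 + 1/5 + 8/45 + 0 + 2/5
 = 41/45

0.911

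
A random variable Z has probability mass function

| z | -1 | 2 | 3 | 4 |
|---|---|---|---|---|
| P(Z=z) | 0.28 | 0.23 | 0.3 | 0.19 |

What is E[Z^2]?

6.94

E[Z^2] = Σ z^2·P(Z=z)
 = 1·0.28 + 4·0.23 + 9·0.3 + 16·0.19
 = 0.28 + 0.92 + 2.7 + 3.04
 = 6.94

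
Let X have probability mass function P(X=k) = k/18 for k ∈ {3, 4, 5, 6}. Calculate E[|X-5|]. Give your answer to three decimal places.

E[|X-5|] = Σ |x-5|·P(X=x)
 = 2·1/6 + 1·2/9 + 0·5/18 + 1·1/3
 = 1/3 + 2/9 + 0 + 1/3
 = 8/9

0.889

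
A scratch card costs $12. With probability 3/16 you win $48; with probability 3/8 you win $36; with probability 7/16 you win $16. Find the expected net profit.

E[payout] = 48·3/16 + 36·3/8 + 16·7/16
 = 9 + 27/2 + 7
 = 59/2
Net = 59/2 - 12 = 35/2

17.5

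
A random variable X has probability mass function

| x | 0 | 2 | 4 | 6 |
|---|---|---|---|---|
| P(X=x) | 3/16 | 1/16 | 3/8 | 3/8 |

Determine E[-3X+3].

E[-3X+3] = Σ (-3x+3)·P(X=x)
 = 3·3/16 + (-3)·1/16 + (-9)·3/8 + (-15)·3/8
 = 9/16 + (-3/16) + (-27/8) + (-45/8)
 = -69/8

-8.625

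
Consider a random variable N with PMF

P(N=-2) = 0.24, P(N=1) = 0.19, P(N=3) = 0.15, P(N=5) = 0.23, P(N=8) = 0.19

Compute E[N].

E[N] = Σ n·P(N=n)
 = (-2)·0.24 + 1·0.19 + 3·0.15 + 5·0.23 + 8·0.19
 = (-0.48) + 0.19 + 0.45 + 1.15 + 1.52
 = 2.83

2.83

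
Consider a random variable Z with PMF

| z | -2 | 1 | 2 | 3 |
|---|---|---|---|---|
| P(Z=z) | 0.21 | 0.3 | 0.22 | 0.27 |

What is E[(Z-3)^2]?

6.67

E[(Z-3)^2] = Σ (z-3)^2·P(Z=z)
 = 25·0.21 + 4·0.3 + 1·0.22 + 0·0.27
 = 5.25 + 1.2 + 0.22 + 0
 = 6.67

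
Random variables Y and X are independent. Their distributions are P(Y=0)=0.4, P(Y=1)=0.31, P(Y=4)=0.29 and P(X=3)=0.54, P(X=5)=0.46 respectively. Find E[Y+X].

E[Y+X] = Σ_y Σ_x (y+x) · P(Y=y)P(X=x)
 = 3·0.216 + 5·0.184 + 4·0.1674 + 6·0.1426 + 7·0.1566 + 9·0.1334
 = 0.648 + 0.92 + 0.6696 + 0.8556 + 1.0962 + 1.2006
 = 5.39

5.39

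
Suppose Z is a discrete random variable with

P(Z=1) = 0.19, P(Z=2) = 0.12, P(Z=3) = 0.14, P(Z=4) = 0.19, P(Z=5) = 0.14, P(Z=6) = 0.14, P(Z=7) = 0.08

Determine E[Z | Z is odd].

P(Z is odd) = 0.19 + 0.14 + 0.14 + 0.08 = 0.55.
E[Z | Z is odd] = [1·0.19 + 3·0.14 + 5·0.14 + 7·0.08] / 0.55
 = 1.87 / 0.55
 = 17/5

3.4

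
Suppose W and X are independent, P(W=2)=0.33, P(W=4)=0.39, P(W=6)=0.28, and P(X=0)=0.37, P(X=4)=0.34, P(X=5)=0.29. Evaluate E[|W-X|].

E[|W-X|] = Σ_w Σ_x |w-x| · P(W=w)P(X=x)
 = 2·0.1221 + 2·0.1122 + 3·0.0957 + 4·0.1443 + 0·0.1326 + 1·0.1131 + 6·0.1036 + 2·0.0952 + 1·0.0812
 = 0.2442 + 0.2244 + 0.2871 + 0.5772 + 0 + 0.1131 + 0.6216 + 0.1904 + 0.0812
 = 2.3392

2.3392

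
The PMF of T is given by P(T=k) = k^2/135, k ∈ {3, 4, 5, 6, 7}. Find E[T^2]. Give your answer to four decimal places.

E[T^2] = Σ t^2·P(T=t)
 = 9·1/15 + 16·16/135 + 25·5/27 + 36·4/15 + 49·49/135
 = 3/5 + 256/135 + 125/27 + 48/5 + 2401/135
 = 1553/45

34.5111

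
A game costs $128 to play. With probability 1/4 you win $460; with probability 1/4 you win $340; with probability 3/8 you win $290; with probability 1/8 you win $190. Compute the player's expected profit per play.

204.5

E[payout] = 460·1/4 + 340·1/4 + 290·3/8 + 190·1/8
 = 115 + 85 + 435/4 + 95/4
 = 665/2
Net = 665/2 - 128 = 409/2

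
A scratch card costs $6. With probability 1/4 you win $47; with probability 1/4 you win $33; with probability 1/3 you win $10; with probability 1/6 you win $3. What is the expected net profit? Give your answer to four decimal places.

E[payout] = 47·1/4 + 33·1/4 + 10·1/3 + 3·1/6
 = 47/4 + 33/4 + 10/3 + 1/2
 = 143/6
Net = 143/6 - 6 = 107/6

17.8333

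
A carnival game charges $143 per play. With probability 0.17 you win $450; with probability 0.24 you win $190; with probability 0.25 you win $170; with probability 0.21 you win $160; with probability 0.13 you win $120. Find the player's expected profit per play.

E[payout] = 450·0.17 + 190·0.24 + 170·0.25 + 160·0.21 + 120·0.13
 = 76.5 + 45.6 + 42.5 + 33.6 + 15.6
 = 213.8
Net = 213.8 - 143 = 70.8

70.8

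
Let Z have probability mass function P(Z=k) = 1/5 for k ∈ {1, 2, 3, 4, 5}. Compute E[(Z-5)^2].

E[(Z-5)^2] = Σ (z-5)^2·P(Z=z)
 = 16·1/5 + 9·1/5 + 4·1/5 + 1·1/5 + 0·1/5
 = 16/5 + 9/5 + 4/5 + 1/5 + 0
 = 6

6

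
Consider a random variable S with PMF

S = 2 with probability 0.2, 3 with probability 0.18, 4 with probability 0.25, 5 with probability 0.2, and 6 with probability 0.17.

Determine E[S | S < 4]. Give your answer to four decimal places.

2.4737

P(S < 4) = 0.2 + 0.18 = 0.38.
E[S | S < 4] = [2·0.2 + 3·0.18] / 0.38
 = 0.94 / 0.38
 = 47/19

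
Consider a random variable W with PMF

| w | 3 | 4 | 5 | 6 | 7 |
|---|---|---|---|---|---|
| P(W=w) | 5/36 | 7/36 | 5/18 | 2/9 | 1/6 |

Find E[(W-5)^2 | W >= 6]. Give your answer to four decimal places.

P(W >= 6) = 2/9 + 1/6 = 7/18.
E[(W-5)^2 | W >= 6] = [1·2/9 + 4·1/6] / (7/18)
 = 8/9 / (7/18)
 = 16/7

2.2857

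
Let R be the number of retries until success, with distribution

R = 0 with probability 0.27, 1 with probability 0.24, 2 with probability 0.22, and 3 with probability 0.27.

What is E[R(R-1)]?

E[R(R-1)] = Σ r(r-1)·P(R=r)
 = 0·0.27 + 0·0.24 + 2·0.22 + 6·0.27
 = 0 + 0 + 0.44 + 1.62
 = 2.06

2.06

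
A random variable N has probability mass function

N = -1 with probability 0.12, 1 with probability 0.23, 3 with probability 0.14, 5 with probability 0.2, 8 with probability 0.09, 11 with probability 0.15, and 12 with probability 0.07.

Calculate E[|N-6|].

E[|N-6|] = Σ |n-6|·P(N=n)
 = 7·0.12 + 5·0.23 + 3·0.14 + 1·0.2 + 2·0.09 + 5·0.15 + 6·0.07
 = 0.84 + 1.15 + 0.42 + 0.2 + 0.18 + 0.75 + 0.42
 = 3.96

3.96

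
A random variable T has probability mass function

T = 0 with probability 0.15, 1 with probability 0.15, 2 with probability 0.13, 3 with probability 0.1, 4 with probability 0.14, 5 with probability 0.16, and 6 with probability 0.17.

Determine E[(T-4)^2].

5.21

E[(T-4)^2] = Σ (t-4)^2·P(T=t)
 = 16·0.15 + 9·0.15 + 4·0.13 + 1·0.1 + 0·0.14 + 1·0.16 + 4·0.17
 = 2.4 + 1.35 + 0.52 + 0.1 + 0 + 0.16 + 0.68
 = 5.21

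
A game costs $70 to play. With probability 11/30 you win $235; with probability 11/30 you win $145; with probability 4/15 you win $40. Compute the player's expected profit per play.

E[payout] = 235·11/30 + 145·11/30 + 40·4/15
 = 517/6 + 319/6 + 32/3
 = 150
Net = 150 - 70 = 80

80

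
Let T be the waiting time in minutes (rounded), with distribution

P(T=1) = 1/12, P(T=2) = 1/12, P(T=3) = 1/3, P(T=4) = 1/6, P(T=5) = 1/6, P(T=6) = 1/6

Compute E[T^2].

E[T^2] = Σ t^2·P(T=t)
 = 1·1/12 + 4·1/12 + 9·1/3 + 16·1/6 + 25·1/6 + 36·1/6
 = 1/12 + 1/3 + 3 + 8/3 + 25/6 + 6
 = 65/4

16.25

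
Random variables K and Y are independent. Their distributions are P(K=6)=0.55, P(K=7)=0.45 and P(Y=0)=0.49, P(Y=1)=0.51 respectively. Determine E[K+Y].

6.96

E[K+Y] = Σ_k Σ_y (k+y) · P(K=k)P(Y=y)
 = 6·0.2695 + 7·0.2805 + 7·0.2205 + 8·0.2295
 = 1.617 + 1.9635 + 1.5435 + 1.836
 = 6.96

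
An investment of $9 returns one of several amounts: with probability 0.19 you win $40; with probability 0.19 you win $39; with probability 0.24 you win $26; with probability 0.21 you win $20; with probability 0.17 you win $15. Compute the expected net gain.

19

E[payout] = 40·0.19 + 39·0.19 + 26·0.24 + 20·0.21 + 15·0.17
 = 7.6 + 7.41 + 6.24 + 4.2 + 2.55
 = 28
Net = 28 - 9 = 19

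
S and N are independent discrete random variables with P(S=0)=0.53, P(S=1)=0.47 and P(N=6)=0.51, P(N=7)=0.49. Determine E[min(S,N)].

0.47

E[min(S,N)] = Σ_s Σ_n min(s,n) · P(S=s)P(N=n)
 = 0·0.2703 + 0·0.2597 + 1·0.2397 + 1·0.2303
 = 0 + 0 + 0.2397 + 0.2303
 = 0.47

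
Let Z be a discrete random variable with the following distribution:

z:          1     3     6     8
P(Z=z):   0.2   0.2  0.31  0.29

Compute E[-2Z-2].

E[-2Z-2] = Σ (-2z-2)·P(Z=z)
 = (-4)·0.2 + (-8)·0.2 + (-14)·0.31 + (-18)·0.29
 = (-0.8) + (-1.6) + (-4.34) + (-5.22)
 = -11.96

-11.96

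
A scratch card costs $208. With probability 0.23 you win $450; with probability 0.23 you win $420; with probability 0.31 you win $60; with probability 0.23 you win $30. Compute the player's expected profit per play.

E[payout] = 450·0.23 + 420·0.23 + 60·0.31 + 30·0.23
 = 103.5 + 96.6 + 18.6 + 6.9
 = 225.6
Net = 225.6 - 208 = 17.6

17.6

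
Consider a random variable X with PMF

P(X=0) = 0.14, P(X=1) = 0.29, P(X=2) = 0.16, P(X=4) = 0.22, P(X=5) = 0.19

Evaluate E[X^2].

9.2

E[X^2] = Σ x^2·P(X=x)
 = 0·0.14 + 1·0.29 + 4·0.16 + 16·0.22 + 25·0.19
 = 0 + 0.29 + 0.64 + 3.52 + 4.75
 = 9.2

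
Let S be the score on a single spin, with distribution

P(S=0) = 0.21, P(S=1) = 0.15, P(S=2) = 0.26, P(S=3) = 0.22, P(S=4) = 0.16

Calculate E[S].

E[S] = Σ s·P(S=s)
 = 0·0.21 + 1·0.15 + 2·0.26 + 3·0.22 + 4·0.16
 = 0 + 0.15 + 0.52 + 0.66 + 0.64
 = 1.97

1.97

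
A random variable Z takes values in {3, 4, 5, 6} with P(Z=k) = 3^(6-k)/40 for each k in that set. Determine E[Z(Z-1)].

9

E[Z(Z-1)] = Σ z(z-1)·P(Z=z)
 = 6·27/40 + 12·9/40 + 20·3/40 + 30·1/40
 = 81/20 + 27/10 + 3/2 + 3/4
 = 9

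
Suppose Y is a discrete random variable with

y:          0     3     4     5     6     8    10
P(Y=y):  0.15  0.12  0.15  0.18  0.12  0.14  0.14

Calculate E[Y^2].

E[Y^2] = Σ y^2·P(Y=y)
 = 0·0.15 + 9·0.12 + 16·0.15 + 25·0.18 + 36·0.12 + 64·0.14 + 100·0.14
 = 0 + 1.08 + 2.4 + 4.5 + 4.32 + 8.96 + 14
 = 35.26

35.26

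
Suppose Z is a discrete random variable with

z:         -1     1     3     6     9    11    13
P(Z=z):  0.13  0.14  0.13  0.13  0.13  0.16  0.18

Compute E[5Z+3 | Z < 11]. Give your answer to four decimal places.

P(Z < 11) = 0.13 + 0.14 + 0.13 + 0.13 + 0.13 = 0.66.
E[5Z+3 | Z < 11] = [(-2)·0.13 + 8·0.14 + 18·0.13 + 33·0.13 + 48·0.13] / 0.66
 = 13.73 / 0.66
 = 1373/66

20.8030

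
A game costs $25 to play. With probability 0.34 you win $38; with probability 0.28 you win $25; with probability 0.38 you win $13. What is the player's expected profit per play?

E[payout] = 38·0.34 + 25·0.28 + 13·0.38
 = 12.92 + 7 + 4.94
 = 24.86
Net = 24.86 - 25 = -0.14

-0.14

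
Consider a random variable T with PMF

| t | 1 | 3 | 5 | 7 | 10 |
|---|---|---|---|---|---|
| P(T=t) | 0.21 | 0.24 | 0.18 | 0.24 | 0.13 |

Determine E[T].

E[T] = Σ t·P(T=t)
 = 1·0.21 + 3·0.24 + 5·0.18 + 7·0.24 + 10·0.13
 = 0.21 + 0.72 + 0.9 + 1.68 + 1.3
 = 4.81

4.81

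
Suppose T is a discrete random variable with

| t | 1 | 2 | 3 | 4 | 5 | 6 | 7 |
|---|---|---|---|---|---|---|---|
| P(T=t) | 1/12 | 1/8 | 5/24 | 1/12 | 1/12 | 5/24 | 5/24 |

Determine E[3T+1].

E[3T+1] = Σ (3t+1)·P(T=t)
 = 4·1/12 + 7·1/8 + 10·5/24 + 13·1/12 + 16·1/12 + 19·5/24 + 22·5/24
 = 1/3 + 7/8 + 25/12 + 13/12 + 4/3 + 95/24 + 55/12
 = 57/4

14.25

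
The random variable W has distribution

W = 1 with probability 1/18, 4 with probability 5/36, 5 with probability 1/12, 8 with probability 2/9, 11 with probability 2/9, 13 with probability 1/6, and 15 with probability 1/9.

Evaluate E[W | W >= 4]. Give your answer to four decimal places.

P(W >= 4) = 5/36 + 1/12 + 2/9 + 2/9 + 1/6 + 1/9 = 17/18.
E[W | W >= 4] = [4·5/36 + 5·1/12 + 8·2/9 + 11·2/9 + 13·1/6 + 15·1/9] / (17/18)
 = 325/36 / (17/18)
 = 325/34

9.5588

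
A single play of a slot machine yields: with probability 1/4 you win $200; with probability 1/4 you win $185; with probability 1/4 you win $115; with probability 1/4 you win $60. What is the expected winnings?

140

E[payout] = 200·1/4 + 185·1/4 + 115·1/4 + 60·1/4
 = 50 + 185/4 + 115/4 + 15
 = 140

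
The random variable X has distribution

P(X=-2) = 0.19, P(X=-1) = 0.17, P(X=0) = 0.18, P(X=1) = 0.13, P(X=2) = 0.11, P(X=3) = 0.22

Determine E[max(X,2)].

2.22

E[max(X,2)] = Σ max(x,2)·P(X=x)
 = 2·0.19 + 2·0.17 + 2·0.18 + 2·0.13 + 2·0.11 + 3·0.22
 = 0.38 + 0.34 + 0.36 + 0.26 + 0.22 + 0.66
 = 2.22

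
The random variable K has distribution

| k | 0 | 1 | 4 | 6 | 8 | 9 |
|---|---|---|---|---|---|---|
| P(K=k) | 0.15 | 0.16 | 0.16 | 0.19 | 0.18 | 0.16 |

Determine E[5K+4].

E[5K+4] = Σ (5k+4)·P(K=k)
 = 4·0.15 + 9·0.16 + 24·0.16 + 34·0.19 + 44·0.18 + 49·0.16
 = 0.6 + 1.44 + 3.84 + 6.46 + 7.92 + 7.84
 = 28.1

28.1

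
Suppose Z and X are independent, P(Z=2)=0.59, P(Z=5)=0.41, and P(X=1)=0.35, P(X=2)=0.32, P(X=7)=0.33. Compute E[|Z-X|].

E[|Z-X|] = Σ_z Σ_x |z-x| · P(Z=z)P(X=x)
 = 1·0.2065 + 0·0.1888 + 5·0.1947 + 4·0.1435 + 3·0.1312 + 2·0.1353
 = 0.2065 + 0 + 0.9735 + 0.574 + 0.3936 + 0.2706
 = 2.4182

2.4182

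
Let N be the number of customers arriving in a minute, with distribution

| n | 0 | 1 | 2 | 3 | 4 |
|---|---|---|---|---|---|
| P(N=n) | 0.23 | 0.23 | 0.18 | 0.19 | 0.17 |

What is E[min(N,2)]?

E[min(N,2)] = Σ min(n,2)·P(N=n)
 = 0·0.23 + 1·0.23 + 2·0.18 + 2·0.19 + 2·0.17
 = 0 + 0.23 + 0.36 + 0.38 + 0.34
 = 1.31

1.31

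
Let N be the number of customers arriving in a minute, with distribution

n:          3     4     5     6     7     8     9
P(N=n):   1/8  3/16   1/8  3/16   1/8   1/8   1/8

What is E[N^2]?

E[N^2] = Σ n^2·P(N=n)
 = 9·1/8 + 16·3/16 + 25·1/8 + 36·3/16 + 49·1/8 + 64·1/8 + 81·1/8
 = 9/8 + 3 + 25/8 + 27/4 + 49/8 + 8 + 81/8
 = 153/4

38.25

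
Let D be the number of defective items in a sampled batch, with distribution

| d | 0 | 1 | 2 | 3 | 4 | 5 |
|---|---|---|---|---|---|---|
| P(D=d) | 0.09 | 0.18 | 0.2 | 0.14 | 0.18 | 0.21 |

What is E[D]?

E[D] = Σ d·P(D=d)
 = 0·0.09 + 1·0.18 + 2·0.2 + 3·0.14 + 4·0.18 + 5·0.21
 = 0 + 0.18 + 0.4 + 0.42 + 0.72 + 1.05
 = 2.77

2.77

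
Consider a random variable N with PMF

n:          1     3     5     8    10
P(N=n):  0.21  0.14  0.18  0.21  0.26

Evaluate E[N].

E[N] = Σ n·P(N=n)
 = 1·0.21 + 3·0.14 + 5·0.18 + 8·0.21 + 10·0.26
 = 0.21 + 0.42 + 0.9 + 1.68 + 2.6
 = 5.81

5.81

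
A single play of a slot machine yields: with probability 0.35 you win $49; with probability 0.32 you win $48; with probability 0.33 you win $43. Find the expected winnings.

46.7

E[payout] = 49·0.35 + 48·0.32 + 43·0.33
 = 17.15 + 15.36 + 14.19
 = 46.7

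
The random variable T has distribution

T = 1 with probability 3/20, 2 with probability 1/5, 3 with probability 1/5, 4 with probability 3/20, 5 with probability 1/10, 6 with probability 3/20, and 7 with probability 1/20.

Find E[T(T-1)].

12

E[T(T-1)] = Σ t(t-1)·P(T=t)
 = 0·3/20 + 2·1/5 + 6·1/5 + 12·3/20 + 20·1/10 + 30·3/20 + 42·1/20
 = 0 + 2/5 + 6/5 + 9/5 + 2 + 9/2 + 21/10
 = 12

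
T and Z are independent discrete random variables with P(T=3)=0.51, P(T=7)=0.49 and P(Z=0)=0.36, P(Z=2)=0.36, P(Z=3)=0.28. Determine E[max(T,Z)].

E[max(T,Z)] = Σ_t Σ_z max(t,z) · P(T=t)P(Z=z)
 = 3·0.1836 + 3·0.1836 + 3·0.1428 + 7·0.1764 + 7·0.1764 + 7·0.1372
 = 0.5508 + 0.5508 + 0.4284 + 1.2348 + 1.2348 + 0.9604
 = 4.96

4.96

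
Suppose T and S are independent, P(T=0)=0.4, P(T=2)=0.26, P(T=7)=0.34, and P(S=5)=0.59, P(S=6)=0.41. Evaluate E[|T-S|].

3.5912

E[|T-S|] = Σ_t Σ_s |t-s| · P(T=t)P(S=s)
 = 5·0.236 + 6·0.164 + 3·0.1534 + 4·0.1066 + 2·0.2006 + 1·0.1394
 = 1.18 + 0.984 + 0.4602 + 0.4264 + 0.4012 + 0.1394
 = 3.5912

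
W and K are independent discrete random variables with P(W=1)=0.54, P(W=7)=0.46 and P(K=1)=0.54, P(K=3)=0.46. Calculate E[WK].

7.2192

E[WK] = Σ_w Σ_k wk · P(W=w)P(K=k)
 = 1·0.2916 + 3·0.2484 + 7·0.2484 + 21·0.2116
 = 0.2916 + 0.7452 + 1.7388 + 4.4436
 = 7.2192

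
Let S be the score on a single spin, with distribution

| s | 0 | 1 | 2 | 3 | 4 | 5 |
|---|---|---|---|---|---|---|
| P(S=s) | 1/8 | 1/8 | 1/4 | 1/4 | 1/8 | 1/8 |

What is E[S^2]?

E[S^2] = Σ s^2·P(S=s)
 = 0·1/8 + 1·1/8 + 4·1/4 + 9·1/4 + 16·1/8 + 25·1/8
 = 0 + 1/8 + 1 + 9/4 + 2 + 25/8
 = 17/2

8.5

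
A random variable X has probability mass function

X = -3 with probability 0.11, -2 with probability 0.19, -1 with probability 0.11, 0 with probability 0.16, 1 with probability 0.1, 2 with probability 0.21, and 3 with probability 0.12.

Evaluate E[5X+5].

5.3

E[5X+5] = Σ (5x+5)·P(X=x)
 = (-10)·0.11 + (-5)·0.19 + 0·0.11 + 5·0.16 + 10·0.1 + 15·0.21 + 20·0.12
 = (-1.1) + (-0.95) + 0 + 0.8 + 1 + 3.15 + 2.4
 = 5.3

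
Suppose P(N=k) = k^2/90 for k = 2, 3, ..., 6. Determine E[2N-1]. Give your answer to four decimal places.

8.7778

E[2N-1] = Σ (2n-1)·P(N=n)
 = 3·2/45 + 5·1/10 + 7·8/45 + 9·5/18 + 11·2/5
 = 2/15 + 1/2 + 56/45 + 5/2 + 22/5
 = 79/9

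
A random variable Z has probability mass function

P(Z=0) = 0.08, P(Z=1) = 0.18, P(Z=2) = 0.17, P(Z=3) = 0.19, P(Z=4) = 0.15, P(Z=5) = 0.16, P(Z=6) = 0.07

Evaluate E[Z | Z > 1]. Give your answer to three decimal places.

3.689

P(Z > 1) = 0.17 + 0.19 + 0.15 + 0.16 + 0.07 = 0.74.
E[Z | Z > 1] = [2·0.17 + 3·0.19 + 4·0.15 + 5·0.16 + 6·0.07] / 0.74
 = 2.73 / 0.74
 = 273/74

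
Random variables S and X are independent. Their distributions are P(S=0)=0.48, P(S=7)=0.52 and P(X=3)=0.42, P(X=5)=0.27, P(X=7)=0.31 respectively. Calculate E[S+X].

E[S+X] = Σ_s Σ_x (s+x) · P(S=s)P(X=x)
 = 3·0.2016 + 5·0.1296 + 7·0.1488 + 10·0.2184 + 12·0.1404 + 14·0.1612
 = 0.6048 + 0.648 + 1.0416 + 2.184 + 1.6848 + 2.2568
 = 8.42

8.42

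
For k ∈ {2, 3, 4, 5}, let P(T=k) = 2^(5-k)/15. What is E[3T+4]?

12.2

E[3T+4] = Σ (3t+4)·P(T=t)
 = 10·8/15 + 13·4/15 + 16·2/15 + 19·1/15
 = 16/3 + 52/15 + 32/15 + 19/15
 = 61/5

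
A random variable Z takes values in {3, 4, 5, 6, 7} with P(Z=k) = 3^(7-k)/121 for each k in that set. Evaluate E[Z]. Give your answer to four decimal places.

E[Z] = Σ z·P(Z=z)
 = 3·81/121 + 4·27/121 + 5·9/121 + 6·3/121 + 7·1/121
 = 243/121 + 108/121 + 45/121 + 18/121 + 7/121
 = 421/121

3.4793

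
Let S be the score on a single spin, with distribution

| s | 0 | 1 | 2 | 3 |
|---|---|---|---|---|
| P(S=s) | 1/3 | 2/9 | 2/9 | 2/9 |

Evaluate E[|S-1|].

E[|S-1|] = Σ |s-1|·P(S=s)
 = 1·1/3 + 0·2/9 + 1·2/9 + 2·2/9
 = 1/3 + 0 + 2/9 + 4/9
 = 1

1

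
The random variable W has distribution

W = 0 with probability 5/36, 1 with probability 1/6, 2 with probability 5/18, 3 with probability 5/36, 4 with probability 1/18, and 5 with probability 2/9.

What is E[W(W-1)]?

6.5

E[W(W-1)] = Σ w(w-1)·P(W=w)
 = 0·5/36 + 0·1/6 + 2·5/18 + 6·5/36 + 12·1/18 + 20·2/9
 = 0 + 0 + 5/9 + 5/6 + 2/3 + 40/9
 = 13/2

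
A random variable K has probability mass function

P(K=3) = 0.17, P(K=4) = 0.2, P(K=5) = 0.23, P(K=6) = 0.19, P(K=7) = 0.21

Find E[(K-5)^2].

1.91

E[(K-5)^2] = Σ (k-5)^2·P(K=k)
 = 4·0.17 + 1·0.2 + 0·0.23 + 1·0.19 + 4·0.21
 = 0.68 + 0.2 + 0 + 0.19 + 0.84
 = 1.91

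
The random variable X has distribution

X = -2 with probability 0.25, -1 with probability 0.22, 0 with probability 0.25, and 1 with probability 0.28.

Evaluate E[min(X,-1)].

E[min(X,-1)] = Σ min(x,-1)·P(X=x)
 = (-2)·0.25 + (-1)·0.22 + (-1)·0.25 + (-1)·0.28
 = (-0.5) + (-0.22) + (-0.25) + (-0.28)
 = -1.25

-1.25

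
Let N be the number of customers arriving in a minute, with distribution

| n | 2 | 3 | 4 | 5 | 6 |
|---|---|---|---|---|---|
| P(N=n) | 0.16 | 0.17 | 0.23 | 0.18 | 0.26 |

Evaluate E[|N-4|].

E[|N-4|] = Σ |n-4|·P(N=n)
 = 2·0.16 + 1·0.17 + 0·0.23 + 1·0.18 + 2·0.26
 = 0.32 + 0.17 + 0 + 0.18 + 0.52
 = 1.19

1.19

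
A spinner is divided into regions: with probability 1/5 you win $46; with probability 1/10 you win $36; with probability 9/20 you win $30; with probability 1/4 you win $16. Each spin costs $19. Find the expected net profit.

11.3

E[payout] = 46·1/5 + 36·1/10 + 30·9/20 + 16·1/4
 = 46/5 + 18/5 + 27/2 + 4
 = 303/10
Net = 303/10 - 19 = 113/10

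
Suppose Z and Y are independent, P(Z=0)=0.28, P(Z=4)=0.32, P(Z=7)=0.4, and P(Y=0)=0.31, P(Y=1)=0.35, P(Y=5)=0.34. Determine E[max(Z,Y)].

E[max(Z,Y)] = Σ_z Σ_y max(z,y) · P(Z=z)P(Y=y)
 = 0·0.0868 + 1·0.098 + 5·0.0952 + 4·0.0992 + 4·0.112 + 5·0.1088 + 7·0.124 + 7·0.14 + 7·0.136
 = 0 + 0.098 + 0.476 + 0.3968 + 0.448 + 0.544 + 0.868 + 0.98 + 0.952
 = 4.7628

4.7628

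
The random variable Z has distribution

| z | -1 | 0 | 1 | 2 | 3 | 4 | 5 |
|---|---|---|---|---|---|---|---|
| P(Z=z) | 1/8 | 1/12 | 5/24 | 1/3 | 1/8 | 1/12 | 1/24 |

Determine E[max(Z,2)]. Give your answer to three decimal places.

2.417

E[max(Z,2)] = Σ max(z,2)·P(Z=z)
 = 2·1/8 + 2·1/12 + 2·5/24 + 2·1/3 + 3·1/8 + 4·1/12 + 5·1/24
 = 1/4 + 1/6 + 5/12 + 2/3 + 3/8 + 1/3 + 5/24
 = 29/12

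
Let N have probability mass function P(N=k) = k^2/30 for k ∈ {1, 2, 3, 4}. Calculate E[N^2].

11.8

E[N^2] = Σ n^2·P(N=n)
 = 1·1/30 + 4·2/15 + 9·3/10 + 16·8/15
 = 1/30 + 8/15 + 27/10 + 128/15
 = 59/5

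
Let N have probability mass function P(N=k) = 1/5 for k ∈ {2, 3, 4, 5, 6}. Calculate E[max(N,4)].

E[max(N,4)] = Σ max(n,4)·P(N=n)
 = 4·1/5 + 4·1/5 + 4·1/5 + 5·1/5 + 6·1/5
 = 4/5 + 4/5 + 4/5 + 1 + 6/5
 = 23/5

4.6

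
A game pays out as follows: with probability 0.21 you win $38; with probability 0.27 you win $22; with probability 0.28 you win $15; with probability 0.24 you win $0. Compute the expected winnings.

E[payout] = 38·0.21 + 22·0.27 + 15·0.28 + 0·0.24
 = 7.98 + 5.94 + 4.2 + 0
 = 18.12

18.12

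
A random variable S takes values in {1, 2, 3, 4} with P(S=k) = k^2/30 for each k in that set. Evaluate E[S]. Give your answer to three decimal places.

3.333

E[S] = Σ s·P(S=s)
 = 1·1/30 + 2·2/15 + 3·3/10 + 4·8/15
 = 1/30 + 4/15 + 9/10 + 32/15
 = 10/3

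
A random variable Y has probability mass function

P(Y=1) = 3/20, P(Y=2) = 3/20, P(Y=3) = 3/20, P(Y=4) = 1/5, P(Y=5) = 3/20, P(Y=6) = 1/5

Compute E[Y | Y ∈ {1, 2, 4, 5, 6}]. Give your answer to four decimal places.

3.7647

P(Y ∈ {1, 2, 4, 5, 6}) = 3/20 + 3/20 + 1/5 + 3/20 + 1/5 = 17/20.
E[Y | Y ∈ {1, 2, 4, 5, 6}] = [1·3/20 + 2·3/20 + 4·1/5 + 5·3/20 + 6·1/5] / (17/20)
 = 16/5 / (17/20)
 = 64/17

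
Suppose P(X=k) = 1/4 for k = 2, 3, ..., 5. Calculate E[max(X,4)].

4.25

E[max(X,4)] = Σ max(x,4)·P(X=x)
 = 4·1/4 + 4·1/4 + 4·1/4 + 5·1/4
 = 1 + 1 + 1 + 5/4
 = 17/4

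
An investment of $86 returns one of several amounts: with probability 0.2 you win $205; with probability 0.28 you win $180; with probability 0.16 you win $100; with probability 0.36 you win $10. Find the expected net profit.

25

E[payout] = 205·0.2 + 180·0.28 + 100·0.16 + 10·0.36
 = 41 + 50.4 + 16 + 3.6
 = 111
Net = 111 - 86 = 25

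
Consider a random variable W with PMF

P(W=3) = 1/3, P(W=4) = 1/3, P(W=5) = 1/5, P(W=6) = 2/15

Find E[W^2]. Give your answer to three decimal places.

18.133

E[W^2] = Σ w^2·P(W=w)
 = 9·1/3 + 16·1/3 + 25·1/5 + 36·2/15
 = 3 + 16/3 + 5 + 24/5
 = 272/15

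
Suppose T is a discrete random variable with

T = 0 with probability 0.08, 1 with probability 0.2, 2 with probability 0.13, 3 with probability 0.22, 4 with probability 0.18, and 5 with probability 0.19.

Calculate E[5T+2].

E[5T+2] = Σ (5t+2)·P(T=t)
 = 2·0.08 + 7·0.2 + 12·0.13 + 17·0.22 + 22·0.18 + 27·0.19
 = 0.16 + 1.4 + 1.56 + 3.74 + 3.96 + 5.13
 = 15.95

15.95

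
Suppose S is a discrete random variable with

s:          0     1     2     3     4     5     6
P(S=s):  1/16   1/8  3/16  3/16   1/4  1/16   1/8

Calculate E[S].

3.125

E[S] = Σ s·P(S=s)
 = 0·1/16 + 1·1/8 + 2·3/16 + 3·3/16 + 4·1/4 + 5·1/16 + 6·1/8
 = 0 + 1/8 + 3/8 + 9/16 + 1 + 5/16 + 3/4
 = 25/8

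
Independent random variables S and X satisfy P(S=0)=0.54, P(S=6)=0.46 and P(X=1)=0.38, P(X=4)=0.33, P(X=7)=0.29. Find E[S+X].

6.49

E[S+X] = Σ_s Σ_x (s+x) · P(S=s)P(X=x)
 = 1·0.2052 + 4·0.1782 + 7·0.1566 + 7·0.1748 + 10·0.1518 + 13·0.1334
 = 0.2052 + 0.7128 + 1.0962 + 1.2236 + 1.518 + 1.7342
 = 6.49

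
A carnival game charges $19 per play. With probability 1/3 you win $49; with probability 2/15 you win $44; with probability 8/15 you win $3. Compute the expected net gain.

E[payout] = 49·1/3 + 44·2/15 + 3·8/15
 = 49/3 + 88/15 + 8/5
 = 119/5
Net = 119/5 - 19 = 24/5

4.8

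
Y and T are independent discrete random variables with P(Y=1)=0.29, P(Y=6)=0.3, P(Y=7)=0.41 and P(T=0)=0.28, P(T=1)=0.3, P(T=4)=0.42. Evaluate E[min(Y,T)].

1.6146

E[min(Y,T)] = Σ_y Σ_t min(y,t) · P(Y=y)P(T=t)
 = 0·0.0812 + 1·0.087 + 1·0.1218 + 0·0.084 + 1·0.09 + 4·0.126 + 0·0.1148 + 1·0.123 + 4·0.1722
 = 0 + 0.087 + 0.1218 + 0 + 0.09 + 0.504 + 0 + 0.123 + 0.6888
 = 1.6146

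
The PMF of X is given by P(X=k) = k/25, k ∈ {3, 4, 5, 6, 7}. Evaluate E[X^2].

31

E[X^2] = Σ x^2·P(X=x)
 = 9·3/25 + 16·4/25 + 25·1/5 + 36·6/25 + 49·7/25
 = 27/25 + 64/25 + 5 + 216/25 + 343/25
 = 31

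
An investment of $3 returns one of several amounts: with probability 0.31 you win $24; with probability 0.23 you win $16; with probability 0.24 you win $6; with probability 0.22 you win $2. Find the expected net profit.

E[payout] = 24·0.31 + 16·0.23 + 6·0.24 + 2·0.22
 = 7.44 + 3.68 + 1.44 + 0.44
 = 13
Net = 13 - 3 = 10

10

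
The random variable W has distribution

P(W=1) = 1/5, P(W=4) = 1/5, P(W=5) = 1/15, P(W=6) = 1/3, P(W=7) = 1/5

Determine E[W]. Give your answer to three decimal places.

E[W] = Σ w·P(W=w)
 = 1·1/5 + 4·1/5 + 5·1/15 + 6·1/3 + 7·1/5
 = 1/5 + 4/5 + 1/3 + 2 + 7/5
 = 71/15

4.733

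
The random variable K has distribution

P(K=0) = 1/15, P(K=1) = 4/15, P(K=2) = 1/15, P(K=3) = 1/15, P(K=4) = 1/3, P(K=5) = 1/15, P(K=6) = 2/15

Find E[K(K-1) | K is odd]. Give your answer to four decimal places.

P(K is odd) = 4/15 + 1/15 + 1/15 = 2/5.
E[K(K-1) | K is odd] = [0·4/15 + 6·1/15 + 20·1/15] / (2/5)
 = 26/15 / (2/5)
 = 13/3

4.3333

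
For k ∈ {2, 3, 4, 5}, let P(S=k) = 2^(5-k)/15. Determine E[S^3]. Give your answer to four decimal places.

E[S^3] = Σ s^3·P(S=s)
 = 8·8/15 + 27·4/15 + 64·2/15 + 125·1/15
 = 64/15 + 36/5 + 128/15 + 25/3
 = 85/3

28.3333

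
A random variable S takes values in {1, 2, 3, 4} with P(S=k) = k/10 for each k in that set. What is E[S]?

E[S] = Σ s·P(S=s)
 = 1·1/10 + 2·1/5 + 3·3/10 + 4·2/5
 = 1/10 + 2/5 + 9/10 + 8/5
 = 3

3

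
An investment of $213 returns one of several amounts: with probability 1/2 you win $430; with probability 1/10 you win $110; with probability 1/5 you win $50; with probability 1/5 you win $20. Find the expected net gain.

E[payout] = 430·1/2 + 110·1/10 + 50·1/5 + 20·1/5
 = 215 + 11 + 10 + 4
 = 240
Net = 240 - 213 = 27

27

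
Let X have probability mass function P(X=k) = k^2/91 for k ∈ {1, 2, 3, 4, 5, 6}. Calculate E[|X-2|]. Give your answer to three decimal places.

2.868

E[|X-2|] = Σ |x-2|·P(X=x)
 = 1·1/91 + 0·4/91 + 1·9/91 + 2·16/91 + 3·25/91 + 4·36/91
 = 1/91 + 0 + 9/91 + 32/91 + 75/91 + 144/91
 = 261/91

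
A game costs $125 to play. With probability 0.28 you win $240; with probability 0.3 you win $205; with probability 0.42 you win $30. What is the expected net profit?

16.3

E[payout] = 240·0.28 + 205·0.3 + 30·0.42
 = 67.2 + 61.5 + 12.6
 = 141.3
Net = 141.3 - 125 = 16.3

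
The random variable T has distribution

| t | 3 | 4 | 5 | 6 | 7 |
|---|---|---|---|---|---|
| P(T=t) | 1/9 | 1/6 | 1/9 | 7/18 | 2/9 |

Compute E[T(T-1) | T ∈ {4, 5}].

15.2

P(T ∈ {4, 5}) = 1/6 + 1/9 = 5/18.
E[T(T-1) | T ∈ {4, 5}] = [12·1/6 + 20·1/9] / (5/18)
 = 38/9 / (5/18)
 = 76/5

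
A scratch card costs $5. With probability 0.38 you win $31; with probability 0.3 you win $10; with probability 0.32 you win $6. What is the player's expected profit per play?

11.7

E[payout] = 31·0.38 + 10·0.3 + 6·0.32
 = 11.78 + 3 + 1.92
 = 16.7
Net = 16.7 - 5 = 11.7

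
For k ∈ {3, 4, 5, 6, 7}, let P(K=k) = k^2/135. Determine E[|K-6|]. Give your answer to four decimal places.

E[|K-6|] = Σ |k-6|·P(K=k)
 = 3·1/15 + 2·16/135 + 1·5/27 + 0·4/15 + 1·49/135
 = 1/5 + 32/135 + 5/27 + 0 + 49/135
 = 133/135

0.9852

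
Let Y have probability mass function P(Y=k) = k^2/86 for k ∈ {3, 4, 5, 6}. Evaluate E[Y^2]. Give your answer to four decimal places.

E[Y^2] = Σ y^2·P(Y=y)
 = 9·9/86 + 16·8/43 + 25·25/86 + 36·18/43
 = 81/86 + 128/43 + 625/86 + 648/43
 = 1129/43

26.2558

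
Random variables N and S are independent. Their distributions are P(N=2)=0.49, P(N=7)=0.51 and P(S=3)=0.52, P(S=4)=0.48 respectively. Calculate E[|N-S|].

E[|N-S|] = Σ_n Σ_s |n-s| · P(N=n)P(S=s)
 = 1·0.2548 + 2·0.2352 + 4·0.2652 + 3·0.2448
 = 0.2548 + 0.4704 + 1.0608 + 0.7344
 = 2.5204

2.5204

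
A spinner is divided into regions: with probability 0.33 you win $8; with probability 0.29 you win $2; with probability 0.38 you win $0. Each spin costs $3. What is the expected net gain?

0.22

E[payout] = 8·0.33 + 2·0.29 + 0·0.38
 = 2.64 + 0.58 + 0
 = 3.22
Net = 3.22 - 3 = 0.22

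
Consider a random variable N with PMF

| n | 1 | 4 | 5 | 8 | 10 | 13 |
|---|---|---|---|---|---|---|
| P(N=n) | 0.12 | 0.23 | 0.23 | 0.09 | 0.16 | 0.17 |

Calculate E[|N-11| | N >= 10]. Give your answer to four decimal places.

P(N >= 10) = 0.16 + 0.17 = 0.33.
E[|N-11| | N >= 10] = [1·0.16 + 2·0.17] / 0.33
 = 0.5 / 0.33
 = 50/33

1.5152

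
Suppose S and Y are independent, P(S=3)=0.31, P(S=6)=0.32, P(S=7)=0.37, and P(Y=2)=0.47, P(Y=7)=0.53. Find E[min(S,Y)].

E[min(S,Y)] = Σ_s Σ_y min(s,y) · P(S=s)P(Y=y)
 = 2·0.1457 + 3·0.1643 + 2·0.1504 + 6·0.1696 + 2·0.1739 + 7·0.1961
 = 0.2914 + 0.4929 + 0.3008 + 1.0176 + 0.3478 + 1.3727
 = 3.8232

3.8232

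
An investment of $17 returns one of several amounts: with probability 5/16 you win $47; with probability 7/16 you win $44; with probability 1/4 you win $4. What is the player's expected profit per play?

E[payout] = 47·5/16 + 44·7/16 + 4·1/4
 = 235/16 + 77/4 + 1
 = 559/16
Net = 559/16 - 17 = 287/16

17.9375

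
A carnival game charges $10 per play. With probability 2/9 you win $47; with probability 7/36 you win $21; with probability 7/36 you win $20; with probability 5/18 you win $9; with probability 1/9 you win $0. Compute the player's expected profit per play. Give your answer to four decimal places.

E[payout] = 47·2/9 + 21·7/36 + 20·7/36 + 9·5/18 + 0·1/9
 = 94/9 + 49/12 + 35/9 + 5/2 + 0
 = 251/12
Net = 251/12 - 10 = 131/12

10.9167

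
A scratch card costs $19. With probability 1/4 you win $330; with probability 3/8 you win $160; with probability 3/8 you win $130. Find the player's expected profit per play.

172.25

E[payout] = 330·1/4 + 160·3/8 + 130·3/8
 = 165/2 + 60 + 195/4
 = 765/4
Net = 765/4 - 19 = 689/4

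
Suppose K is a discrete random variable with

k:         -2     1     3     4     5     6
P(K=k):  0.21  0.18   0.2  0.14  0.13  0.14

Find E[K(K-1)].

10.94

E[K(K-1)] = Σ k(k-1)·P(K=k)
 = 6·0.21 + 0·0.18 + 6·0.2 + 12·0.14 + 20·0.13 + 30·0.14
 = 1.26 + 0 + 1.2 + 1.68 + 2.6 + 4.2
 = 10.94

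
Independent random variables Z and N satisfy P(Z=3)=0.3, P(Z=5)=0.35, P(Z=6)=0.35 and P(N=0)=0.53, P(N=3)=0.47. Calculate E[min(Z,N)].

1.41

E[min(Z,N)] = Σ_z Σ_n min(z,n) · P(Z=z)P(N=n)
 = 0·0.159 + 3·0.141 + 0·0.1855 + 3·0.1645 + 0·0.1855 + 3·0.1645
 = 0 + 0.423 + 0 + 0.4935 + 0 + 0.4935
 = 1.41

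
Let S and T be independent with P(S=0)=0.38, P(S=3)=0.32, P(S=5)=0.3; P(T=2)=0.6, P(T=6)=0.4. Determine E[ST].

8.856

E[ST] = Σ_s Σ_t st · P(S=s)P(T=t)
 = 0·0.228 + 0·0.152 + 6·0.192 + 18·0.128 + 10·0.18 + 30·0.12
 = 0 + 0 + 1.152 + 2.304 + 1.8 + 3.6
 = 8.856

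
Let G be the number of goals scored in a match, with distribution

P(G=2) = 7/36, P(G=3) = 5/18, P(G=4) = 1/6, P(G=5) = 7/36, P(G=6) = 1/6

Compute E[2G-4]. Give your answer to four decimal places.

3.7222

E[2G-4] = Σ (2g-4)·P(G=g)
 = 0·7/36 + 2·5/18 + 4·1/6 + 6·7/36 + 8·1/6
 = 0 + 5/9 + 2/3 + 7/6 + 4/3
 = 67/18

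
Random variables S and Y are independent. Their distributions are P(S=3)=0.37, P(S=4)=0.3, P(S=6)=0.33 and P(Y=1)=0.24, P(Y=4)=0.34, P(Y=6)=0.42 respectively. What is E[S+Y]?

E[S+Y] = Σ_s Σ_y (s+y) · P(S=s)P(Y=y)
 = 4·0.0888 + 7·0.1258 + 9·0.1554 + 5·0.072 + 8·0.102 + 10·0.126 + 7·0.0792 + 10·0.1122 + 12·0.1386
 = 0.3552 + 0.8806 + 1.3986 + 0.36 + 0.816 + 1.26 + 0.5544 + 1.122 + 1.6632
 = 8.41

8.41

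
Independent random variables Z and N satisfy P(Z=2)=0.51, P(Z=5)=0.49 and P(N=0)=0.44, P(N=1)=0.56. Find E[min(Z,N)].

E[min(Z,N)] = Σ_z Σ_n min(z,n) · P(Z=z)P(N=n)
 = 0·0.2244 + 1·0.2856 + 0·0.2156 + 1·0.2744
 = 0 + 0.2856 + 0 + 0.2744
 = 0.56

0.56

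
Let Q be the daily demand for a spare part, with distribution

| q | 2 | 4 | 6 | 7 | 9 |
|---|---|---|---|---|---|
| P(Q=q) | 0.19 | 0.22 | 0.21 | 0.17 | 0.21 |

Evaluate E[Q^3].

272.36

E[Q^3] = Σ q^3·P(Q=q)
 = 8·0.19 + 64·0.22 + 216·0.21 + 343·0.17 + 729·0.21
 = 1.52 + 14.08 + 45.36 + 58.31 + 153.09
 = 272.36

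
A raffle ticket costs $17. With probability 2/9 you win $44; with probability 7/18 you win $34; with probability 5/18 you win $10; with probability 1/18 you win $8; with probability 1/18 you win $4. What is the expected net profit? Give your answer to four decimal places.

E[payout] = 44·2/9 + 34·7/18 + 10·5/18 + 8·1/18 + 4·1/18
 = 88/9 + 119/9 + 25/9 + 4/9 + 2/9
 = 238/9
Net = 238/9 - 17 = 85/9

9.4444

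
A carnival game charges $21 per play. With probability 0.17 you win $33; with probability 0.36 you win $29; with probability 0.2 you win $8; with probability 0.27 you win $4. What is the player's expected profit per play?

E[payout] = 33·0.17 + 29·0.36 + 8·0.2 + 4·0.27
 = 5.61 + 10.44 + 1.6 + 1.08
 = 18.73
Net = 18.73 - 21 = -2.27

-2.27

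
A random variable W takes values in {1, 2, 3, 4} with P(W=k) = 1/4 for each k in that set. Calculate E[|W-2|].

1

E[|W-2|] = Σ |w-2|·P(W=w)
 = 1·1/4 + 0·1/4 + 1·1/4 + 2·1/4
 = 1/4 + 0 + 1/4 + 1/2
 = 1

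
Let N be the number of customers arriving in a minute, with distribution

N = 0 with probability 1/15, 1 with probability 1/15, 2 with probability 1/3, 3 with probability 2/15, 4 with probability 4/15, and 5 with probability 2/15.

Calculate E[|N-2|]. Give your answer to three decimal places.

E[|N-2|] = Σ |n-2|·P(N=n)
 = 2·1/15 + 1·1/15 + 0·1/3 + 1·2/15 + 2·4/15 + 3·2/15
 = 2/15 + 1/15 + 0 + 2/15 + 8/15 + 2/5
 = 19/15

1.267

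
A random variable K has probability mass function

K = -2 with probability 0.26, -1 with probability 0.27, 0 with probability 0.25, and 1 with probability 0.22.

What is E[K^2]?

1.53

E[K^2] = Σ k^2·P(K=k)
 = 4·0.26 + 1·0.27 + 0·0.25 + 1·0.22
 = 1.04 + 0.27 + 0 + 0.22
 = 1.53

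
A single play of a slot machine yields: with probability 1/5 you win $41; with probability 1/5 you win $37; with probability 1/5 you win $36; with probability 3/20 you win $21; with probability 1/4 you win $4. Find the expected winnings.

26.95

E[payout] = 41·1/5 + 37·1/5 + 36·1/5 + 21·3/20 + 4·1/4
 = 41/5 + 37/5 + 36/5 + 63/20 + 1
 = 539/20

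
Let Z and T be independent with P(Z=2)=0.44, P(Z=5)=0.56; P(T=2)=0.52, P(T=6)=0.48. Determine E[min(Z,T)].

2.8064

E[min(Z,T)] = Σ_z Σ_t min(z,t) · P(Z=z)P(T=t)
 = 2·0.2288 + 2·0.2112 + 2·0.2912 + 5·0.2688
 = 0.4576 + 0.4224 + 0.5824 + 1.344
 = 2.8064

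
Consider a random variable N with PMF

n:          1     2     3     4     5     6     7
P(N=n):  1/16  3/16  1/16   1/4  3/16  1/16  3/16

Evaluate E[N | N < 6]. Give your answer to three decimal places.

P(N < 6) = 1/16 + 3/16 + 1/16 + 1/4 + 3/16 = 3/4.
E[N | N < 6] = [1·1/16 + 2·3/16 + 3·1/16 + 4·1/4 + 5·3/16] / (3/4)
 = 41/16 / (3/4)
 = 41/12

3.417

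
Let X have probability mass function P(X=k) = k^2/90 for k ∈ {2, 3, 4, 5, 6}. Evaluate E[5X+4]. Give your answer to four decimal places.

28.4444

E[5X+4] = Σ (5x+4)·P(X=x)
 = 14·2/45 + 19·1/10 + 24·8/45 + 29·5/18 + 34·2/5
 = 28/45 + 19/10 + 64/15 + 145/18 + 68/5
 = 256/9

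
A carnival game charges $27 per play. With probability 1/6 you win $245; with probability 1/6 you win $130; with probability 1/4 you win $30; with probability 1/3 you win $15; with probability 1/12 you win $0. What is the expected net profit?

E[payout] = 245·1/6 + 130·1/6 + 30·1/4 + 15·1/3 + 0·1/12
 = 245/6 + 65/3 + 15/2 + 5 + 0
 = 75
Net = 75 - 27 = 48

48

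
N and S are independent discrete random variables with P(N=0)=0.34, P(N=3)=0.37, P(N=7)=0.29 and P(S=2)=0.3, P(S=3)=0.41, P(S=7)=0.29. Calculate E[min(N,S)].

E[min(N,S)] = Σ_n Σ_s min(n,s) · P(N=n)P(S=s)
 = 0·0.102 + 0·0.1394 + 0·0.0986 + 2·0.111 + 3·0.1517 + 3·0.1073 + 2·0.087 + 3·0.1189 + 7·0.0841
 = 0 + 0 + 0 + 0.222 + 0.4551 + 0.3219 + 0.174 + 0.3567 + 0.5887
 = 2.1184

2.1184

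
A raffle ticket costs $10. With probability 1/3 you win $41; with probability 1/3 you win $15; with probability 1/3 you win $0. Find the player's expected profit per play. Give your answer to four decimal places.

E[payout] = 41·1/3 + 15·1/3 + 0·1/3
 = 41/3 + 5 + 0
 = 56/3
Net = 56/3 - 10 = 26/3

8.6667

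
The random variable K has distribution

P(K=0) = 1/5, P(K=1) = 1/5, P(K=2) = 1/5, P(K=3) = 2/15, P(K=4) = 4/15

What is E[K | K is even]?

2.2

P(K is even) = 1/5 + 1/5 + 4/15 = 2/3.
E[K | K is even] = [0·1/5 + 2·1/5 + 4·4/15] / (2/3)
 = 22/15 / (2/3)
 = 11/5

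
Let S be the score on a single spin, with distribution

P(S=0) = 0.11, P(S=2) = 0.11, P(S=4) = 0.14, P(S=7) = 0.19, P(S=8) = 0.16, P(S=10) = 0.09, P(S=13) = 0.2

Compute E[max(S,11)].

11.4

E[max(S,11)] = Σ max(s,11)·P(S=s)
 = 11·0.11 + 11·0.11 + 11·0.14 + 11·0.19 + 11·0.16 + 11·0.09 + 13·0.2
 = 1.21 + 1.21 + 1.54 + 2.09 + 1.76 + 0.99 + 2.6
 = 11.4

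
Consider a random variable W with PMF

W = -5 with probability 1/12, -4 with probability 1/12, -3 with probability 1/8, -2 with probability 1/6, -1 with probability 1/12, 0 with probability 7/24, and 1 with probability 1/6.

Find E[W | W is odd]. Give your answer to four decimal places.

P(W is odd) = 1/12 + 1/8 + 1/12 + 1/6 = 11/24.
E[W | W is odd] = [(-5)·1/12 + (-3)·1/8 + (-1)·1/12 + 1·1/6] / (11/24)
 = -17/24 / (11/24)
 = -17/11

-1.5455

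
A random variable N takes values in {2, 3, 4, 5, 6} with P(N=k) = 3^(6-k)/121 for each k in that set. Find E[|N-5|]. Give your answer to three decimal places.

2.537

E[|N-5|] = Σ |n-5|·P(N=n)
 = 3·81/121 + 2·27/121 + 1·9/121 + 0·3/121 + 1·1/121
 = 243/121 + 54/121 + 9/121 + 0 + 1/121
 = 307/121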